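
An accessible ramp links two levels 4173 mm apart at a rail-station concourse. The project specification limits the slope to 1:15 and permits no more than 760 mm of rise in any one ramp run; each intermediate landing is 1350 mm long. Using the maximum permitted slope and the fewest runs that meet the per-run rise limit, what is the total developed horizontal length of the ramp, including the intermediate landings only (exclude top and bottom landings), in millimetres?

4173 / 760 = 5.491 → round up to 6 ramp runs. That means 5 intermediate landings.
Horizontal run for 4173 mm of rise at 1:15 is 4173 × 15 = 62595 mm.
5 intermediate landings contribute 5 × 1350 = 6750 mm.
Total developed length = 62595 + 6750 = 69345 mm.

69345 mm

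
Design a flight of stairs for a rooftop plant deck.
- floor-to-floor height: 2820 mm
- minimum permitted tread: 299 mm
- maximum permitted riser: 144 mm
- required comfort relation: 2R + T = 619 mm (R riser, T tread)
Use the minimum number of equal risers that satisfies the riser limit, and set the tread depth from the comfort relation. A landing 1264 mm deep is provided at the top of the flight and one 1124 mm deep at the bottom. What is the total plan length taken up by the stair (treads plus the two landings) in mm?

8791 mm

At most 144 each: 2820/144 = 19.58, giving 20 risers.
Each riser is 2820/20 = 141 mm (≤ 144 mm).
Tread T = 619 − 2 × 141 = 337 mm (≥ 299 mm).
20 risers give 19 treads; going = 19 × 337 = 6403 mm.
Add landings: 6403 + 1264 + 1124 = 8791 mm.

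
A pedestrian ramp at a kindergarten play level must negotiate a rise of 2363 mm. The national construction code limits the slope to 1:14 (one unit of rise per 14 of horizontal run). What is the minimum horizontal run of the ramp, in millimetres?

At 1:14 the run is 14 × 2363 = 33082 mm.

33082 mm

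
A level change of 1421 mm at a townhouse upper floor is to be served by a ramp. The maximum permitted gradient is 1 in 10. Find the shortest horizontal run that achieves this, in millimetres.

At 1:10 the run is 10 × 1421 = 14210 mm.

14210 mm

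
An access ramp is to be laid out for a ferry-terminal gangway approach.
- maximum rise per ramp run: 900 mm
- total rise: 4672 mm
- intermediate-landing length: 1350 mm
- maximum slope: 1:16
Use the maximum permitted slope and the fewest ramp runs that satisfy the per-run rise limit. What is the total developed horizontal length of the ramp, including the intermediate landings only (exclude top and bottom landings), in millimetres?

At most 900 each: 4672/900 = 5.19, giving 6 ramp runs. That means 5 intermediate landings.
Ramp run (horizontal) at 1:16: 4672 × 16 = 74752 mm.
Intermediate landings: 5 × 1350 = 6750 mm.
Developed length = 74752 + 6750 = 81502 mm.

81502 mm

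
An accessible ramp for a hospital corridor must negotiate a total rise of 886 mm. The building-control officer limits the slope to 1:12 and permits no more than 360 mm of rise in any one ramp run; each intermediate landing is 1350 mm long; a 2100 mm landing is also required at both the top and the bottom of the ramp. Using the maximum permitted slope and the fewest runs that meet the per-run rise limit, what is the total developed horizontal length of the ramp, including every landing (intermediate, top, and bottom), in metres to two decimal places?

⌈886/360⌉ = 3 ramp runs. That means 2 intermediate landings.
Horizontal run for 886 mm of rise at 1:12 is 886 × 12 = 10632 mm.
Intermediate landings: 2 × 1350 = 2700 mm.
Top and bottom landings: 2 × 2100 = 4200 mm.
Total = 10632 + 2700 + 4200 = 17532 mm.
= 17.53 m.

17.53 m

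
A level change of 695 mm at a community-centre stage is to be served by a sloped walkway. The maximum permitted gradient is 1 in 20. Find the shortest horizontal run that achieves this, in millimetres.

13900 mm

Run = rise × 20 = 695 × 20 = 13900 mm.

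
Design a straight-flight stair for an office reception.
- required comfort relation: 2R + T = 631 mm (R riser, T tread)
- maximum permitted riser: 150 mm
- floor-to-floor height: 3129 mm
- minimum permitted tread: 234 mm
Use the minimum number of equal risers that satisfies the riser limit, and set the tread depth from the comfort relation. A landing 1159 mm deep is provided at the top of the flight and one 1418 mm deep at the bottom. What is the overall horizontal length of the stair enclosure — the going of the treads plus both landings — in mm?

3129 / 150 = 20.86, so 21 risers are needed.
R = 3129 ÷ 21 = 149 mm.
Tread T = 631 − 2 × 149 = 333 mm (≥ 234 mm).
Treads = 21 − 1 = 20; going = 20 × 333 = 6660 mm.
Add landings: 6660 + 1159 + 1418 = 9237 mm.

9237 mm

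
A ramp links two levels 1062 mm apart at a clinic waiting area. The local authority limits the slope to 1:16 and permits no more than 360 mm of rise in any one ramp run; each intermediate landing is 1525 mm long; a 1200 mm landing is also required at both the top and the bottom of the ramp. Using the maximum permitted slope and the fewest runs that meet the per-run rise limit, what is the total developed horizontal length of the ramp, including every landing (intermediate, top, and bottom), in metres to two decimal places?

⌈1062/360⌉ = 3 ramp runs. That means 2 intermediate landings.
Horizontal run for 1062 mm of rise at 1:16 is 1062 × 16 = 16992 mm.
Intermediate landings: 2 × 1525 = 3050 mm.
Top and bottom landings: 2 × 1200 = 2400 mm.
Total = 16992 + 3050 + 2400 = 22442 mm.
= 22.44 m.

22.44 m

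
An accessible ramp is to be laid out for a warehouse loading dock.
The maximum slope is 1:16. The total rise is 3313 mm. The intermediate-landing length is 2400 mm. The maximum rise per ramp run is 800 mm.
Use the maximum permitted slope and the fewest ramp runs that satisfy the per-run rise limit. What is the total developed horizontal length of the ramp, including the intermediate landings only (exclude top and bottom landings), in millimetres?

At most 800 each: 3313/800 = 4.14, giving 5 ramp runs. That means 4 intermediate landings.
Horizontal run for 3313 mm of rise at 1:16 is 3313 × 16 = 53008 mm.
Intermediate landings: 4 × 2400 = 9600 mm.
Total developed length = 53008 + 9600 = 62608 mm.

62608 mm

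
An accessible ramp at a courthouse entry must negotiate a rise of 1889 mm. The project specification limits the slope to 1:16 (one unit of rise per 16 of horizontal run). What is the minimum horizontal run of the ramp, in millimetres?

30224 mm

At 1:16 the run is 16 × 1889 = 30224 mm.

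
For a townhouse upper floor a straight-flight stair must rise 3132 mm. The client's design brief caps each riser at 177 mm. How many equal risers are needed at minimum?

18 risers

⌈3132/177⌉ = 18 risers.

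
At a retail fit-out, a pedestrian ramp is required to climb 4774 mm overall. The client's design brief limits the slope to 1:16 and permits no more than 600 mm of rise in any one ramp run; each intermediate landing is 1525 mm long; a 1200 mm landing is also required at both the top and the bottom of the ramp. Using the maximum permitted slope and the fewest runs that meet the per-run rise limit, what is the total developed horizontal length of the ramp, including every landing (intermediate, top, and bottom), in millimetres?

89459 mm

⌈4774/600⌉ = 8 ramp runs. That means 7 intermediate landings.
Horizontal run for 4774 mm of rise at 1:16 is 4774 × 16 = 76384 mm.
7 intermediate landings contribute 7 × 1525 = 10675 mm.
Top and bottom landings: 2 × 1200 = 2400 mm.
Total = 76384 + 10675 + 2400 = 89459 mm.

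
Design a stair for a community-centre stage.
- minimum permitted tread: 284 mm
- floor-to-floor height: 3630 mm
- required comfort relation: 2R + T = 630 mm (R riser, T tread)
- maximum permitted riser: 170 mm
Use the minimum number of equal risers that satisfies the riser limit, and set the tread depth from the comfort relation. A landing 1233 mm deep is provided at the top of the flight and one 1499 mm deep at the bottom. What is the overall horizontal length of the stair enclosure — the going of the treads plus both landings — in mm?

9032 mm

At most 170 each: 3630/170 = 21.35, giving 22 risers.
Riser R = 3630 / 22 = 165 mm, within the 170 mm limit.
T = 630 − 2·165 = 300 mm, which satisfies the 284 mm minimum.
Going = (22 − 1) × 300 = 6300 mm.
Add landings: 6300 + 1233 + 1499 = 9032 mm.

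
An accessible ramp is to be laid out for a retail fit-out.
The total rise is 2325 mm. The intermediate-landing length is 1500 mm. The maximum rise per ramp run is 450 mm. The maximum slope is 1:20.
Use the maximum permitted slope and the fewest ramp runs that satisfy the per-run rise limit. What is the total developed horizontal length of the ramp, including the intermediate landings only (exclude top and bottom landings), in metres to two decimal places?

2325 / 450 = 5.17, so 6 ramp runs are needed. That means 5 intermediate landings.
Ramp run (horizontal) at 1:20: 2325 × 20 = 46500 mm.
Intermediate landings: 5 × 1500 = 7500 mm.
Total developed length = 46500 + 7500 = 54000 mm.
= 54.00 m.

54.00 m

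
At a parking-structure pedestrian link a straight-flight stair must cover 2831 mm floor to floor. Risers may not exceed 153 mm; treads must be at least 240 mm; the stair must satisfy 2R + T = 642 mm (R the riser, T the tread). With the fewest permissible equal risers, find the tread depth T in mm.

2831 / 153 = 18.50, so 19 risers are needed.
R = 2831 ÷ 19 = 149 mm.
T = 642 − 2·149 = 344 mm, which satisfies the 240 mm minimum.

344 mm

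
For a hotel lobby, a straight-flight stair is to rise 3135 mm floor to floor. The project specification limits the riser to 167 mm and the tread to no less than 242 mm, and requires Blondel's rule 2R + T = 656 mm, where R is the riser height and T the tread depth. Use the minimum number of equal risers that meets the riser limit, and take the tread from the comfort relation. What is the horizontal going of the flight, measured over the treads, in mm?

3135 / 167 = 18.77, so 19 risers are needed.
Riser R = 3135 / 19 = 165 mm, within the 167 mm limit.
T = 656 − 2·165 = 326 mm, which satisfies the 242 mm minimum.
Treads = 19 − 1 = 18; going = 18 × 326 = 5868 mm.

5868 mm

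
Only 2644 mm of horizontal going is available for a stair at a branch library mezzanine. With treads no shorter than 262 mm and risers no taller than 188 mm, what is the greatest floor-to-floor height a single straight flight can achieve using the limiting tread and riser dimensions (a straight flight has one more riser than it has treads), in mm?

2068 mm

2644 / 262 = 10.09, so 10 treads fit.
Risers = treads + 1 = 11.
Maximum height = 11 × 188 = 2068 mm.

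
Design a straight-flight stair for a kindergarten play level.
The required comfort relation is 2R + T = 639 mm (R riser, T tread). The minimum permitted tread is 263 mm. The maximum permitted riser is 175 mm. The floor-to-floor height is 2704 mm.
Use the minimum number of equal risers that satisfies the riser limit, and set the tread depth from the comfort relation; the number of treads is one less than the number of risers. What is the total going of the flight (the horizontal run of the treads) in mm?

2704 / 175 = 15.451 → round up to 16 risers.
Each riser is 2704/16 = 169 mm (≤ 175 mm).
From 2R + T = 639: T = 639 − 338 = 301 mm.
16 risers give 15 treads; going = 15 × 301 = 4515 mm.

4515 mm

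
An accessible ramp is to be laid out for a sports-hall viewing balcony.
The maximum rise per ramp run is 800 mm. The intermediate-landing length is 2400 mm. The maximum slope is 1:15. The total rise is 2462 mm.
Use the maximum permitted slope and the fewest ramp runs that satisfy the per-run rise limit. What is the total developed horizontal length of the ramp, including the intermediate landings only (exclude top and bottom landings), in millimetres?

44130 mm

2462 / 800 = 3.08, so 4 ramp runs are needed. That means 3 intermediate landings.
Ramp run (horizontal) at 1:15: 2462 × 15 = 36930 mm.
Intermediate landings: 3 × 2400 = 7200 mm.
Total developed length = 36930 + 7200 = 44130 mm.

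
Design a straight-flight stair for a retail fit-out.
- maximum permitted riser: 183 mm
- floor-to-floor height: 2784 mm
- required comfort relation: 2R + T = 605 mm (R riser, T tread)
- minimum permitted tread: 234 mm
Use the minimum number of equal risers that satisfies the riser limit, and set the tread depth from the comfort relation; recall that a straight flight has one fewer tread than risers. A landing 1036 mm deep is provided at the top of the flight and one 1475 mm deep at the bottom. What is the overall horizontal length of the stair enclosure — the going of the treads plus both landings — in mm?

6366 mm

2784 / 183 = 15.213 → round up to 16 risers.
R = 2784 ÷ 16 = 174 mm.
T = 605 − 2·174 = 257 mm, which satisfies the 234 mm minimum.
Treads = 16 − 1 = 15; going = 15 × 257 = 3855 mm.
Enclosure = 3855 + 1036 + 1475 = 6366 mm.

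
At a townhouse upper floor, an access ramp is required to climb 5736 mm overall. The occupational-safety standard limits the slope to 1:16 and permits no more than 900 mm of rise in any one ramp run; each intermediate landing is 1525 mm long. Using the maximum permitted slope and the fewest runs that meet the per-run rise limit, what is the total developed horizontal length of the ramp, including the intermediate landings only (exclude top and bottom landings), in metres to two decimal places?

100.93 m

5736 / 900 = 6.373 → round up to 7 ramp runs. That means 6 intermediate landings.
Horizontal run for 5736 mm of rise at 1:16 is 5736 × 16 = 91776 mm.
6 intermediate landings contribute 6 × 1525 = 9150 mm.
Total developed length = 91776 + 9150 = 100926 mm.
= 100.93 m.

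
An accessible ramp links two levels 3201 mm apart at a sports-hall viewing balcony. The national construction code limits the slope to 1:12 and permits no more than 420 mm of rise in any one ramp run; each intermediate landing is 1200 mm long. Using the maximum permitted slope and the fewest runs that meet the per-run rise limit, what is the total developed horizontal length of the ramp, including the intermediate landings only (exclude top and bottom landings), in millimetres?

3201 / 420 = 7.62, so 8 ramp runs are needed. That means 7 intermediate landings.
Ramp run (horizontal) at 1:12: 3201 × 12 = 38412 mm.
7 intermediate landings contribute 7 × 1200 = 8400 mm.
Developed length = 38412 + 8400 = 46812 mm.

46812 mm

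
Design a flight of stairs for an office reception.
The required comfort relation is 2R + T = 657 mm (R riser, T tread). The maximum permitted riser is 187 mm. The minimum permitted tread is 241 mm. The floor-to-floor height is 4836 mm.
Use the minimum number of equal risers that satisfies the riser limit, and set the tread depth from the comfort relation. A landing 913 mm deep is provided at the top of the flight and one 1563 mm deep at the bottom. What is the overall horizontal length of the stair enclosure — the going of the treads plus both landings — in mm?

9601 mm

At most 187 each: 4836/187 = 25.86, giving 26 risers.
Riser R = 4836 / 26 = 186 mm, within the 187 mm limit.
Tread T = 657 − 2 × 186 = 285 mm (≥ 241 mm).
26 risers give 25 treads; going = 25 × 285 = 7125 mm.
Enclosure = 7125 + 913 + 1563 = 9601 mm.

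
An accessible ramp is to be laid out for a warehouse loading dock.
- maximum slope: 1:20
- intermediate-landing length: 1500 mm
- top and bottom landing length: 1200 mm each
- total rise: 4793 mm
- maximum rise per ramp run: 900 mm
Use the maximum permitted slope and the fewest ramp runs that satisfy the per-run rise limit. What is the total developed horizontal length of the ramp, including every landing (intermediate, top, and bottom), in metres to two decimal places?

4793 / 900 = 5.33, so 6 ramp runs are needed. That means 5 intermediate landings.
Horizontal run for 4793 mm of rise at 1:20 is 4793 × 20 = 95860 mm.
5 intermediate landings contribute 5 × 1500 = 7500 mm.
Top and bottom landings: 2 × 1200 = 2400 mm.
Total = 95860 + 7500 + 2400 = 105760 mm.
= 105.76 m.

105.76 m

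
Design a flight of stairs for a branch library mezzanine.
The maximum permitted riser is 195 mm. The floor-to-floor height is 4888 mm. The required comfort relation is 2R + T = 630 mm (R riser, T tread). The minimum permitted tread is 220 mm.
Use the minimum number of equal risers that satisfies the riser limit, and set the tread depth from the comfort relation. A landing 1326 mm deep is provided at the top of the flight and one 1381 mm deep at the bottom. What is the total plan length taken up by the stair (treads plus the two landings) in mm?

4888 / 195 = 25.067 → round up to 26 risers.
Each riser is 4888/26 = 188 mm (≤ 195 mm).
Tread T = 630 − 2 × 188 = 254 mm (≥ 220 mm).
Treads = 26 − 1 = 25; going = 25 × 254 = 6350 mm.
Add landings: 6350 + 1326 + 1381 = 9057 mm.

9057 mm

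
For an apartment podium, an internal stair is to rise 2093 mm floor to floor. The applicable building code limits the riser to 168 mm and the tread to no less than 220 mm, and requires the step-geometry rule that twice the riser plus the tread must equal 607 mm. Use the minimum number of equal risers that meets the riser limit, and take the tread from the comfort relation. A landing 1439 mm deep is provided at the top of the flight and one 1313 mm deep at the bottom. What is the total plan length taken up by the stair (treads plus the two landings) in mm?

6172 mm

⌈2093/168⌉ = 13 risers.
R = 2093 ÷ 13 = 161 mm.
T = 607 − 2·161 = 285 mm, which satisfies the 220 mm minimum.
13 risers give 12 treads; going = 12 × 285 = 3420 mm.
Add landings: 3420 + 1439 + 1313 = 6172 mm.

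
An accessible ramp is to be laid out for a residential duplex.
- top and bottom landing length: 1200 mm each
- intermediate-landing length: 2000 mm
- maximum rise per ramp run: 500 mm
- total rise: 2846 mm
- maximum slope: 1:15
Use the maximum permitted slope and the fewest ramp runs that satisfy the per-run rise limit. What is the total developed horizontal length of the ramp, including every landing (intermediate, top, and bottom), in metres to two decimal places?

55.09 m

⌈2846/500⌉ = 6 ramp runs. That means 5 intermediate landings.
Ramp run (horizontal) at 1:15: 2846 × 15 = 42690 mm.
5 intermediate landings contribute 5 × 2000 = 10000 mm.
Top and bottom landings: 2 × 1200 = 2400 mm.
Total = 42690 + 10000 + 2400 = 55090 mm.
= 55.09 m.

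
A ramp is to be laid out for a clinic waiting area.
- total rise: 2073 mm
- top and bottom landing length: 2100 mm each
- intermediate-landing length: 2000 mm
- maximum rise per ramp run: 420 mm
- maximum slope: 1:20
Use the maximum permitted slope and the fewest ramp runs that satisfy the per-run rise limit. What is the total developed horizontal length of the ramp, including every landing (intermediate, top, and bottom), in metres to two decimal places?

⌈2073/420⌉ = 5 ramp runs. That means 4 intermediate landings.
Ramp run (horizontal) at 1:20: 2073 × 20 = 41460 mm.
Intermediate landings: 4 × 2000 = 8000 mm.
Top and bottom landings: 2 × 2100 = 4200 mm.
Total = 41460 + 8000 + 4200 = 53660 mm.
= 53.66 m.

53.66 m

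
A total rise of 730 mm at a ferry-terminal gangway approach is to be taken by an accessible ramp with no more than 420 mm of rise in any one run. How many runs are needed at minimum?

⌈730/420⌉ = 2 ramp runs.

2 runs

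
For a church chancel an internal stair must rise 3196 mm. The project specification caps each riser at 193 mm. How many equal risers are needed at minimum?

3196 / 193 = 16.56, so 17 risers are needed.

17 risers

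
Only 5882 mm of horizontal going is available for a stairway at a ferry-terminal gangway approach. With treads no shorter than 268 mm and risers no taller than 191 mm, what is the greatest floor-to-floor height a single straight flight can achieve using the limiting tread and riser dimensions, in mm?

4202 mm

5882 / 268 = 21.95, so 21 treads fit.
Risers = treads + 1 = 22.
Maximum height = 22 × 191 = 4202 mm.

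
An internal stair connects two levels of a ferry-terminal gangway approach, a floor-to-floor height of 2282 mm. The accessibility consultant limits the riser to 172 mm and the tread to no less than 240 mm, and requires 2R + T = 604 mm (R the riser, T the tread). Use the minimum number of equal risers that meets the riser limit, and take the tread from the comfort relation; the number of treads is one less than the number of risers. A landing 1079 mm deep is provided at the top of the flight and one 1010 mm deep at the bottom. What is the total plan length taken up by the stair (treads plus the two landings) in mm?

2282 / 172 = 13.27, so 14 risers are needed.
Each riser is 2282/14 = 163 mm (≤ 172 mm).
From 2R + T = 604: T = 604 − 326 = 278 mm.
Going = (14 − 1) × 278 = 3614 mm.
Enclosure = 3614 + 1079 + 1010 = 5703 mm.

5703 mm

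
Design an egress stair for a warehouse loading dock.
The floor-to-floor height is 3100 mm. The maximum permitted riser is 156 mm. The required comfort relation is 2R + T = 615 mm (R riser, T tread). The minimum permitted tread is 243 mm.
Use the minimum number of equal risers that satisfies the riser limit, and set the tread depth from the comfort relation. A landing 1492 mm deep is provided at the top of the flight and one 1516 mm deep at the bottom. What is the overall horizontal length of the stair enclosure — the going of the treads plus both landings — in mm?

8803 mm

3100 / 156 = 19.872 → round up to 20 risers.
Riser R = 3100 / 20 = 155 mm, within the 156 mm limit.
Tread T = 615 − 2 × 155 = 305 mm (≥ 243 mm).
20 risers give 19 treads; going = 19 × 305 = 5795 mm.
Add landings: 5795 + 1492 + 1516 = 8803 mm.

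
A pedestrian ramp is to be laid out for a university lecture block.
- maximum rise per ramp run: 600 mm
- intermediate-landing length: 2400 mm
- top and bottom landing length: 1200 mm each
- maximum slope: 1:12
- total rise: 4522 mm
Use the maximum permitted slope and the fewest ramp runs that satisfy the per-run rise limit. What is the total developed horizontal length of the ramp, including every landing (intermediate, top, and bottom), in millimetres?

73464 mm

4522 / 600 = 7.54, so 8 ramp runs are needed. That means 7 intermediate landings.
Horizontal run for 4522 mm of rise at 1:12 is 4522 × 12 = 54264 mm.
7 intermediate landings contribute 7 × 2400 = 16800 mm.
Top and bottom landings: 2 × 1200 = 2400 mm.
Total = 54264 + 16800 + 2400 = 73464 mm.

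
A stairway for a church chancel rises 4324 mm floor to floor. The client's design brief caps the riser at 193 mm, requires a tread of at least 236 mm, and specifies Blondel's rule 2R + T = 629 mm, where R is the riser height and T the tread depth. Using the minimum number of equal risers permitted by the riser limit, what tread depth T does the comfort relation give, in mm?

At most 193 each: 4324/193 = 22.40, giving 23 risers.
R = 4324 ÷ 23 = 188 mm.
T = 629 − 2·188 = 253 mm, which satisfies the 236 mm minimum.

253 mm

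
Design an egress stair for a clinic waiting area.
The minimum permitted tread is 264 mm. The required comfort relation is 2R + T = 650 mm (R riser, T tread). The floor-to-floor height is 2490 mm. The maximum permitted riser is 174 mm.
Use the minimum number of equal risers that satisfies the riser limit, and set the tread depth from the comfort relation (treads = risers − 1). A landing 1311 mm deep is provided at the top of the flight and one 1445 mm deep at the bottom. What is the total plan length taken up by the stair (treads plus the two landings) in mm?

7208 mm

2490 / 174 = 14.31, so 15 risers are needed.
Riser R = 2490 / 15 = 166 mm, within the 174 mm limit.
T = 650 − 2·166 = 318 mm, which satisfies the 264 mm minimum.
15 risers give 14 treads; going = 14 × 318 = 4452 mm.
Enclosure = 4452 + 1311 + 1445 = 7208 mm.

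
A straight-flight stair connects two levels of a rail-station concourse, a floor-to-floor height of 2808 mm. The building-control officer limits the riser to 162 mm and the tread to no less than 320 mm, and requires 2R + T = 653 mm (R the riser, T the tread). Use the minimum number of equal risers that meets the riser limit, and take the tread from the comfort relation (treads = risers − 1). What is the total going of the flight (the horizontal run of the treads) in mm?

5797 mm

2808 / 162 = 17.333 → round up to 18 risers.
Each riser is 2808/18 = 156 mm (≤ 162 mm).
Tread T = 653 − 2 × 156 = 341 mm (≥ 320 mm).
18 risers give 17 treads; going = 17 × 341 = 5797 mm.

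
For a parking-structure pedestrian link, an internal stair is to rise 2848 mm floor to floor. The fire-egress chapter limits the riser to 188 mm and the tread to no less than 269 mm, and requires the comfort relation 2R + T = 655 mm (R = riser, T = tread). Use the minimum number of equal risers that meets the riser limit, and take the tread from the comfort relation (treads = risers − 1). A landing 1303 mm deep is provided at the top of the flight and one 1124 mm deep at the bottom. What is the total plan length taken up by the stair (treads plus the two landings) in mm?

2848 / 188 = 15.149 → round up to 16 risers.
R = 2848 ÷ 16 = 178 mm.
From 2R + T = 655: T = 655 − 356 = 299 mm.
Treads = 16 − 1 = 15; going = 15 × 299 = 4485 mm.
Add landings: 4485 + 1303 + 1124 = 6912 mm.

6912 mm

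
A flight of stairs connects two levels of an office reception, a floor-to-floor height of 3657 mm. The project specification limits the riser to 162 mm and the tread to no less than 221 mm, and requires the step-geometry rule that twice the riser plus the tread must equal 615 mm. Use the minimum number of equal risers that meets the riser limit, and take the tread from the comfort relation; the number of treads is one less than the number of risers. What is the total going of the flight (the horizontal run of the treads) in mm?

6534 mm

At most 162 each: 3657/162 = 22.57, giving 23 risers.
Each riser is 3657/23 = 159 mm (≤ 162 mm).
Tread T = 615 − 2 × 159 = 297 mm (≥ 221 mm).
Going = (23 − 1) × 297 = 6534 mm.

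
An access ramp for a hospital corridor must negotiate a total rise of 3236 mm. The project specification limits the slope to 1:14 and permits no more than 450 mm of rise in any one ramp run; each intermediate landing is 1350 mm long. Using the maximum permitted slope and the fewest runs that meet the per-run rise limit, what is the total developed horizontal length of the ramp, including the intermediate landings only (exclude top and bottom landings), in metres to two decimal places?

54.75 m

3236 / 450 = 7.19, so 8 ramp runs are needed. That means 7 intermediate landings.
Horizontal run for 3236 mm of rise at 1:14 is 3236 × 14 = 45304 mm.
Intermediate landings: 7 × 1350 = 9450 mm.
Developed length = 45304 + 9450 = 54754 mm.
= 54.75 m.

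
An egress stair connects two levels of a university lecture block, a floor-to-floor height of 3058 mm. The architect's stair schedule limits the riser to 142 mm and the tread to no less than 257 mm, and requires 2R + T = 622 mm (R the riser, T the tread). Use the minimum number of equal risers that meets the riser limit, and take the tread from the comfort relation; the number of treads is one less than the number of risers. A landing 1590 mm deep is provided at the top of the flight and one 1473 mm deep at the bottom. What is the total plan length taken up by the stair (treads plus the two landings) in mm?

3058 / 142 = 21.535 → round up to 22 risers.
Each riser is 3058/22 = 139 mm (≤ 142 mm).
From 2R + T = 622: T = 622 − 278 = 344 mm.
22 risers give 21 treads; going = 21 × 344 = 7224 mm.
Add landings: 7224 + 1590 + 1473 = 10287 mm.

10287 mm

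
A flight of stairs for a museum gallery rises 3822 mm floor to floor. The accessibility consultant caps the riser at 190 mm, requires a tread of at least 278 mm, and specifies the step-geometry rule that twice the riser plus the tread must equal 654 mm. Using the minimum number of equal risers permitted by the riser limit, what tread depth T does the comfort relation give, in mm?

290 mm

3822 / 190 = 20.12, so 21 risers are needed.
Riser R = 3822 / 21 = 182 mm, within the 190 mm limit.
Tread T = 654 − 2 × 182 = 290 mm (≥ 278 mm).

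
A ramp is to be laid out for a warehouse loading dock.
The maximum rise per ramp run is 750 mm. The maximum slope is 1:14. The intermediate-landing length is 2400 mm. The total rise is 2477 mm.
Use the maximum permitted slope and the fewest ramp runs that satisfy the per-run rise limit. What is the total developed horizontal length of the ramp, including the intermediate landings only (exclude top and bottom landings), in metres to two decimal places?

41.88 m

2477 / 750 = 3.30, so 4 ramp runs are needed. That means 3 intermediate landings.
Ramp run (horizontal) at 1:14: 2477 × 14 = 34678 mm.
Intermediate landings: 3 × 2400 = 7200 mm.
Developed length = 34678 + 7200 = 41878 mm.
= 41.88 m.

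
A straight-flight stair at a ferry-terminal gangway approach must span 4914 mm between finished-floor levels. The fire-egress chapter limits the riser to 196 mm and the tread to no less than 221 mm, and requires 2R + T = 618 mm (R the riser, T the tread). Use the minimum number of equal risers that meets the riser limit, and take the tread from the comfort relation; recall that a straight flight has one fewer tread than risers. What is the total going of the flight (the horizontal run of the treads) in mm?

6000 mm

At most 196 each: 4914/196 = 25.07, giving 26 risers.
R = 4914 ÷ 26 = 189 mm.
T = 618 − 2·189 = 240 mm, which satisfies the 221 mm minimum.
26 risers give 25 treads; going = 25 × 240 = 6000 mm.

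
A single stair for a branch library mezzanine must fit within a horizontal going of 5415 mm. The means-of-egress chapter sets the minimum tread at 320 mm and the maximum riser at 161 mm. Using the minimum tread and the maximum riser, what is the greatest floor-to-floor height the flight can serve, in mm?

Treads that fit: ⌊5415 / 320⌋ = 16.
Risers = treads + 1 = 17.
Maximum height = 17 × 161 = 2737 mm.

2737 mm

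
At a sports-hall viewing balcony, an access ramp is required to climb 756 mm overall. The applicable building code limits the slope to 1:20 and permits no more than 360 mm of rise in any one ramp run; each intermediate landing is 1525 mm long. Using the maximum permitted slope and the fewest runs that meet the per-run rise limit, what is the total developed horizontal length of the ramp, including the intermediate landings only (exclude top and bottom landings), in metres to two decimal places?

18.17 m

At most 360 each: 756/360 = 2.10, giving 3 ramp runs. That means 2 intermediate landings.
Ramp run (horizontal) at 1:20: 756 × 20 = 15120 mm.
Intermediate landings: 2 × 1525 = 3050 mm.
Total developed length = 15120 + 3050 = 18170 mm.
= 18.17 m.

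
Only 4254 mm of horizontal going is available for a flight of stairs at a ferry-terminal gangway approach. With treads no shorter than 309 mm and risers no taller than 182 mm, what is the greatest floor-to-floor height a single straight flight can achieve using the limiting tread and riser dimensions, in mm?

Treads that fit: ⌊4254 / 309⌋ = 13.
Risers = treads + 1 = 14.
Maximum height = 14 × 182 = 2548 mm.

2548 mm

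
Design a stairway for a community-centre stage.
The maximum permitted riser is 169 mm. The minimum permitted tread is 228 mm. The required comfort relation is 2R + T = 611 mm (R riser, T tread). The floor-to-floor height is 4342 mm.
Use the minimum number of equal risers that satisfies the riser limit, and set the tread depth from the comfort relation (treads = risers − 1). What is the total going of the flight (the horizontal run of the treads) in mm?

6925 mm

⌈4342/169⌉ = 26 risers.
R = 4342 ÷ 26 = 167 mm.
Tread T = 611 − 2 × 167 = 277 mm (≥ 228 mm).
26 risers give 25 treads; going = 25 × 277 = 6925 mm.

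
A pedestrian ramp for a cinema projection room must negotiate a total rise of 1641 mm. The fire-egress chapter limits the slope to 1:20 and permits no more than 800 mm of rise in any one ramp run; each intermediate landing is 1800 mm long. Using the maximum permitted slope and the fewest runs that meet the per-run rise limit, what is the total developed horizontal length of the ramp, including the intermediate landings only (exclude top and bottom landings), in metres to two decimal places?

36.42 m

1641 / 800 = 2.05, so 3 ramp runs are needed. That means 2 intermediate landings.
Horizontal run for 1641 mm of rise at 1:20 is 1641 × 20 = 32820 mm.
2 intermediate landings contribute 2 × 1800 = 3600 mm.
Total developed length = 32820 + 3600 = 36420 mm.
= 36.42 m.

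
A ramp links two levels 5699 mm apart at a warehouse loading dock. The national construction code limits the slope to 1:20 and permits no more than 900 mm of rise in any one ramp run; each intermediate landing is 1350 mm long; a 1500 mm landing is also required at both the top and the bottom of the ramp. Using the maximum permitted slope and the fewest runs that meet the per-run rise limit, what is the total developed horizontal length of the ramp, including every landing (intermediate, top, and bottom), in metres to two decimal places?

5699 / 900 = 6.33, so 7 ramp runs are needed. That means 6 intermediate landings.
Horizontal run for 5699 mm of rise at 1:20 is 5699 × 20 = 113980 mm.
Intermediate landings: 6 × 1350 = 8100 mm.
Top and bottom landings: 2 × 1500 = 3000 mm.
Total = 113980 + 8100 + 3000 = 125080 mm.
= 125.08 m.

125.08 m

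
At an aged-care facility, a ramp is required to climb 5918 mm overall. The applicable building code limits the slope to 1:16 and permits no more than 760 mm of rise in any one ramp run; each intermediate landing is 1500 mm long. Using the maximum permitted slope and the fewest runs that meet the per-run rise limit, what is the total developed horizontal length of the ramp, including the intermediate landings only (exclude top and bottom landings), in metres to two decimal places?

105.19 m

5918 / 760 = 7.79, so 8 ramp runs are needed. That means 7 intermediate landings.
Ramp run (horizontal) at 1:16: 5918 × 16 = 94688 mm.
Intermediate landings: 7 × 1500 = 10500 mm.
Developed length = 94688 + 10500 = 105188 mm.
= 105.19 m.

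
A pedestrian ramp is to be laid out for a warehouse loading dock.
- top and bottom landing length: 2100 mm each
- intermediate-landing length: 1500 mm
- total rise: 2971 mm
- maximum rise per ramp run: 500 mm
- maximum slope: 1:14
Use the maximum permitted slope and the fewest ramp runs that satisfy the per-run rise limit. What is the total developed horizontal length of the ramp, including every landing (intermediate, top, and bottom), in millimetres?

2971 / 500 = 5.94, so 6 ramp runs are needed. That means 5 intermediate landings.
Horizontal run for 2971 mm of rise at 1:14 is 2971 × 14 = 41594 mm.
Intermediate landings: 5 × 1500 = 7500 mm.
Top and bottom landings: 2 × 2100 = 4200 mm.
Total = 41594 + 7500 + 4200 = 53294 mm.

53294 mm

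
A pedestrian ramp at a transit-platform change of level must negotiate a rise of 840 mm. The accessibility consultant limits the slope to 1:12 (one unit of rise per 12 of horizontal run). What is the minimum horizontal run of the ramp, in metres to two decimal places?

10.08 m

At 1:12 the run is 12 × 840 = 10080 mm.
10080 mm = 10.08 m.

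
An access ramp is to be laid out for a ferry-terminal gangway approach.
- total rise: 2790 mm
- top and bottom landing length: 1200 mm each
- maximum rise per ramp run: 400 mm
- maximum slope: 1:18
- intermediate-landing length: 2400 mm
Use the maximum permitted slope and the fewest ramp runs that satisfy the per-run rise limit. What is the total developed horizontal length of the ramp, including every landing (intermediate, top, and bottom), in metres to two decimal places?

At most 400 each: 2790/400 = 6.97, giving 7 ramp runs. That means 6 intermediate landings.
Horizontal run for 2790 mm of rise at 1:18 is 2790 × 18 = 50220 mm.
6 intermediate landings contribute 6 × 2400 = 14400 mm.
Top and bottom landings: 2 × 1200 = 2400 mm.
Total = 50220 + 14400 + 2400 = 67020 mm.
= 67.02 m.

67.02 m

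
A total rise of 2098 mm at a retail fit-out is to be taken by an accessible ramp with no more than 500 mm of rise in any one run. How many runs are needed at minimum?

5 runs

⌈2098/500⌉ = 5 ramp runs.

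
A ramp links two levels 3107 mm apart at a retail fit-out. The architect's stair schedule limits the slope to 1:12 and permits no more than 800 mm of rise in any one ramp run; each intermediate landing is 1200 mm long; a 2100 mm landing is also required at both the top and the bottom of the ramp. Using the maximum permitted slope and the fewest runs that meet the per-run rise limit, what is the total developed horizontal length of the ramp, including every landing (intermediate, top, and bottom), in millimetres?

45084 mm

3107 / 800 = 3.88, so 4 ramp runs are needed. That means 3 intermediate landings.
Horizontal run for 3107 mm of rise at 1:12 is 3107 × 12 = 37284 mm.
3 intermediate landings contribute 3 × 1200 = 3600 mm.
Top and bottom landings: 2 × 2100 = 4200 mm.
Total = 37284 + 3600 + 4200 = 45084 mm.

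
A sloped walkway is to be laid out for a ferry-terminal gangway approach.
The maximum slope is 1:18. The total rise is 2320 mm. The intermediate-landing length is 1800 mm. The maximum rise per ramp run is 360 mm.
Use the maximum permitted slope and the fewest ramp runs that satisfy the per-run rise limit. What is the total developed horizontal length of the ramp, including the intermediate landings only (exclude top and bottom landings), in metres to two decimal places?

2320 / 360 = 6.44, so 7 ramp runs are needed. That means 6 intermediate landings.
Horizontal run for 2320 mm of rise at 1:18 is 2320 × 18 = 41760 mm.
Intermediate landings: 6 × 1800 = 10800 mm.
Total developed length = 41760 + 10800 = 52560 mm.
= 52.56 m.

52.56 m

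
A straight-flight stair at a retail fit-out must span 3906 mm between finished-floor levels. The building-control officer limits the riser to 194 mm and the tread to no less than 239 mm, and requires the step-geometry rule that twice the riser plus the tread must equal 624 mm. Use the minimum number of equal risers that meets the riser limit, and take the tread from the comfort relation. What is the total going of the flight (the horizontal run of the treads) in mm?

At most 194 each: 3906/194 = 20.13, giving 21 risers.
Each riser is 3906/21 = 186 mm (≤ 194 mm).
From 2R + T = 624: T = 624 − 372 = 252 mm.
Going = (21 − 1) × 252 = 5040 mm.

5040 mm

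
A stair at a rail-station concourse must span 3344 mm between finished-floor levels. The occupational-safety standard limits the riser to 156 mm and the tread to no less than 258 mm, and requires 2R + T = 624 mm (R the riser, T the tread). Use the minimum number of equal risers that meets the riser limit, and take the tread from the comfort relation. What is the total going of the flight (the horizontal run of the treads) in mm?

6720 mm

3344 / 156 = 21.436 → round up to 22 risers.
Each riser is 3344/22 = 152 mm (≤ 156 mm).
From 2R + T = 624: T = 624 − 304 = 320 mm.
Treads = 22 − 1 = 21; going = 21 × 320 = 6720 mm.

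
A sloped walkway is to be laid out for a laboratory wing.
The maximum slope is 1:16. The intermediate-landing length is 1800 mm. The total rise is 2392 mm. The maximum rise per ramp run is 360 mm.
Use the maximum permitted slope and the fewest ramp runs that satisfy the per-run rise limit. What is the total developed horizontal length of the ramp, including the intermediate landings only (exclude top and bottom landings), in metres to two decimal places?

⌈2392/360⌉ = 7 ramp runs. That means 6 intermediate landings.
Ramp run (horizontal) at 1:16: 2392 × 16 = 38272 mm.
6 intermediate landings contribute 6 × 1800 = 10800 mm.
Total developed length = 38272 + 10800 = 49072 mm.
= 49.07 m.

49.07 m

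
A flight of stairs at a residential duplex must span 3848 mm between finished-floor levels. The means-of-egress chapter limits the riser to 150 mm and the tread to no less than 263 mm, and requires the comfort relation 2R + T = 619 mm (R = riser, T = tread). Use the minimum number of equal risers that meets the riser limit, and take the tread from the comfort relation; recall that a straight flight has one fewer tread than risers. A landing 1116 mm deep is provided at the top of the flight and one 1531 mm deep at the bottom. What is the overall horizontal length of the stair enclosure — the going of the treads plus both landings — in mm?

⌈3848/150⌉ = 26 risers.
Each riser is 3848/26 = 148 mm (≤ 150 mm).
T = 619 − 2·148 = 323 mm, which satisfies the 263 mm minimum.
26 risers give 25 treads; going = 25 × 323 = 8075 mm.
Enclosure = 8075 + 1116 + 1531 = 10722 mm.

10722 mm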